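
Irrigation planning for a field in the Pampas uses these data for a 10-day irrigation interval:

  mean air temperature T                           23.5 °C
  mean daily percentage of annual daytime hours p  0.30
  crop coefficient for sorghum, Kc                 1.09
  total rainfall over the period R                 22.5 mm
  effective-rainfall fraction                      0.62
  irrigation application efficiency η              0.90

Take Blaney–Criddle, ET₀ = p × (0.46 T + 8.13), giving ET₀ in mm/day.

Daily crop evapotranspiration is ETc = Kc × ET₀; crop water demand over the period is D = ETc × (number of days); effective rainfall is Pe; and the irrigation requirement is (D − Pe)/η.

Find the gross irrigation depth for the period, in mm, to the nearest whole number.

ET₀ = 0.30 × (0.46 × 23.5 + 8.13) = 0.30 × 18.940 = 5.6820 mm/d
ETc = Kc × ET₀ = 1.09 × 5.6820 = 6.1934 mm/d
Crop demand D = ETc × 10 d = 6.1934 × 10 = 61.934 mm
Pe = 0.62 × 22.5 = 13.950 mm
D − Pe = 61.934 − 13.950 = 47.984 mm
Gross irrigation = 47.984 / 0.90 = 53.316 mm

53 mm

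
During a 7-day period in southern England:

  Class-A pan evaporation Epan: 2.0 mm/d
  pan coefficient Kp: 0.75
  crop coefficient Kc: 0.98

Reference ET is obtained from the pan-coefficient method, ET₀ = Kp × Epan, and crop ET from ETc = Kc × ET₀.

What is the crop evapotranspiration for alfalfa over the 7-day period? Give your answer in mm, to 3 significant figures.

ET₀ = 0.75 × 2.0 = 1.5000 mm/d
ETc = Kc × ET₀ = 0.98 × 1.5000 = 1.4700 mm/d
Over 7 days: 1.4700 × 7 = 10.290 mm

10.3 mm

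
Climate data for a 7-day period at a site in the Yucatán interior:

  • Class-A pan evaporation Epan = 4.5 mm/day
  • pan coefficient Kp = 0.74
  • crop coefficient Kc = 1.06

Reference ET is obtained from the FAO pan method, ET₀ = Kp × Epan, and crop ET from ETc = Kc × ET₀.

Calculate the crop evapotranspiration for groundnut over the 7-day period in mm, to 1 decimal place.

24.7 mm

ET₀ = 0.74 × 4.5 = 3.3300 mm/d
ETc = Kc × ET₀ = 1.06 × 3.3300 = 3.5298 mm/d
Over 7 days: 3.5298 × 7 = 24.709 mm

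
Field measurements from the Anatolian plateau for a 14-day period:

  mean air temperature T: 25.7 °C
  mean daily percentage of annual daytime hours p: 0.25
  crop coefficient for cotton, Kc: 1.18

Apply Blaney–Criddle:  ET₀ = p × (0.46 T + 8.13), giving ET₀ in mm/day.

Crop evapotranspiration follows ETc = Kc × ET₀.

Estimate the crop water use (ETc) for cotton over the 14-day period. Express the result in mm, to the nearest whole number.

82 mm

ET₀ = 0.25 × (0.46 × 25.7 + 8.13) = 0.25 × 19.952 = 4.9880 mm/d
ETc = Kc × ET₀ = 1.18 × 4.9880 = 5.8858 mm/d
Over 14 days: 5.8858 × 14 = 82.401 mm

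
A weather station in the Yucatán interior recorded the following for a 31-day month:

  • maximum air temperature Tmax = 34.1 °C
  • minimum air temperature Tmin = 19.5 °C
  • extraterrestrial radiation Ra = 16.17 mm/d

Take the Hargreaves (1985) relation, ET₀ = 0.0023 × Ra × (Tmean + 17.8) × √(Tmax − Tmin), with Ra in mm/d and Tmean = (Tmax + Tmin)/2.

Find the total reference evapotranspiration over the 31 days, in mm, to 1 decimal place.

196.5 mm

Tmean = (34.1 + 19.5)/2 = 26.80 °C
ET₀ = 0.0023 × 16.17 × (26.80 + 17.8) × √14.6 = 0.0023 × 16.17 × 44.60 × 3.8210 = 6.3380 mm/d
Over 31 days: 6.3380 × 31 = 196.478 mm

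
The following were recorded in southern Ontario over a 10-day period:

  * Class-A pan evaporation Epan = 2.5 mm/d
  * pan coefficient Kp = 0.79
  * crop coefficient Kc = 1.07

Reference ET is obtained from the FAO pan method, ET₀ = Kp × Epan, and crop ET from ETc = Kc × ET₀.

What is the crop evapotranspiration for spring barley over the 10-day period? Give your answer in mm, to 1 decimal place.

21.1 mm

ET₀ = 0.79 × 2.5 = 1.9750 mm/d
ETc = Kc × ET₀ = 1.07 × 1.9750 = 2.1133 mm/d
Over 10 days: 2.1133 × 10 = 21.133 mm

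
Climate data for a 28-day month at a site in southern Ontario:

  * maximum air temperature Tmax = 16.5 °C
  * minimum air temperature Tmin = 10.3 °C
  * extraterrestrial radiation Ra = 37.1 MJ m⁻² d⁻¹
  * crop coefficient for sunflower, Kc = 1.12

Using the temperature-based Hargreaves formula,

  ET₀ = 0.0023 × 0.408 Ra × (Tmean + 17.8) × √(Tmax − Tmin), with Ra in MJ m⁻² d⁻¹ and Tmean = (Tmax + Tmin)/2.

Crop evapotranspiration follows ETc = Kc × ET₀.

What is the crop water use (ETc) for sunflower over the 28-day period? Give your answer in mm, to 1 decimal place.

84.8 mm

Tmean = (16.5 + 10.3)/2 = 13.40 °C
0.408 Ra = 0.408 × 37.1 = 15.1368 mm/d equivalent
ET₀ = 0.0023 × 15.1368 × (13.40 + 17.8) × √6.2 = 0.0023 × 15.1368 × 31.20 × 2.4900 = 2.7047 mm/d
ETc = Kc × ET₀ = 1.12 × 2.7047 = 3.0293 mm/d
Over 28 days: 3.0293 × 28 = 84.820 mm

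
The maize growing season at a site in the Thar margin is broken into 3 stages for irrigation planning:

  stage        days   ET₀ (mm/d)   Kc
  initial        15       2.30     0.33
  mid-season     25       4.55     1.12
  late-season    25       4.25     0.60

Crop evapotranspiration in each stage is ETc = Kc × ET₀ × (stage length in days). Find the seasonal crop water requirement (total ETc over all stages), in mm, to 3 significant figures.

initial: 0.33 × 2.30 × 15 = 11.39 mm
mid-season: 1.12 × 4.55 × 25 = 127.40 mm
late-season: 0.60 × 4.25 × 25 = 63.75 mm
Seasonal total = 202.54 mm

203 mm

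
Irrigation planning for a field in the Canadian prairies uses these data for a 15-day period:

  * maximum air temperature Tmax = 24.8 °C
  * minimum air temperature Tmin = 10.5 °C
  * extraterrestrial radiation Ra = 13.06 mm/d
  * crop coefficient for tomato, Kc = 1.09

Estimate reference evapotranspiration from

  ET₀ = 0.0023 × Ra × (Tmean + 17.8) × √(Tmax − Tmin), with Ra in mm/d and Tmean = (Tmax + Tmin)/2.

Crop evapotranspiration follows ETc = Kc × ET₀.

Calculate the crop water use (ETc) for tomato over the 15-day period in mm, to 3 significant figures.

65.8 mm

Tmean = (24.8 + 10.5)/2 = 17.65 °C
ET₀ = 0.0023 × 13.06 × (17.65 + 17.8) × √14.3 = 0.0023 × 13.06 × 35.45 × 3.7815 = 4.0267 mm/d
ETc = Kc × ET₀ = 1.09 × 4.0267 = 4.3891 mm/d
Over 15 days: 4.3891 × 15 = 65.837 mm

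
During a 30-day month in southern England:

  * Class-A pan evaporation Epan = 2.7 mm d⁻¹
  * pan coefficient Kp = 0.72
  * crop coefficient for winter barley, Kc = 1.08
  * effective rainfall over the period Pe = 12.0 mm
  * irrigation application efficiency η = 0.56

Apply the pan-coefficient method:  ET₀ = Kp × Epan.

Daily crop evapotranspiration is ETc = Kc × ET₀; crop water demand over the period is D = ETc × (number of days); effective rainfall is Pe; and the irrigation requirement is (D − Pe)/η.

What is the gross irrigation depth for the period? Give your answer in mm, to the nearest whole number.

ET₀ = 0.72 × 2.7 = 1.9440 mm/d
ETc = Kc × ET₀ = 1.08 × 1.9440 = 2.0995 mm/d
Crop demand D = ETc × 30 d = 2.0995 × 30 = 62.985 mm
D − Pe = 62.985 − 12.0 = 50.985 mm
Gross irrigation = 50.985 / 0.56 = 91.045 mm

91 mm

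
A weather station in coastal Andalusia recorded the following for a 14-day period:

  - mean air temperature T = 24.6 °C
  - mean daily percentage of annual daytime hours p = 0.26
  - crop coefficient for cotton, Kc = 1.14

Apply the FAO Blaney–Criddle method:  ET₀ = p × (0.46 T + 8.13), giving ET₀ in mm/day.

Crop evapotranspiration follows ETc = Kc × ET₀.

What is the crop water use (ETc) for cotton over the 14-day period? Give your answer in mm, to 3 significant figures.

80.7 mm

ET₀ = 0.26 × (0.46 × 24.6 + 8.13) = 0.26 × 19.446 = 5.0560 mm/d
ETc = Kc × ET₀ = 1.14 × 5.0560 = 5.7638 mm/d
Over 14 days: 5.7638 × 14 = 80.693 mm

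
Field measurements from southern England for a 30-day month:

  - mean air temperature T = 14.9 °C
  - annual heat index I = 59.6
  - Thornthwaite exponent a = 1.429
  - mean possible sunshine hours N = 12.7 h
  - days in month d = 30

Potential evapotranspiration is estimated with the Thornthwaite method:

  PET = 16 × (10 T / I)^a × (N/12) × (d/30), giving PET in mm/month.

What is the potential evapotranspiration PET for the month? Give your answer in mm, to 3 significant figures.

10T/I = 10 × 14.9 / 59.6 = 2.5000
(10T/I)^a = 2.5000^1.429 = 3.7039
Uncorrected PET = 16 × 3.7039 = 59.262 mm
Correction = (N/12)(d/30) = (12.7/12)(30/30) = 1.0583
PET = 59.262 × 1.0583 = 62.717 mm/month

62.7 mm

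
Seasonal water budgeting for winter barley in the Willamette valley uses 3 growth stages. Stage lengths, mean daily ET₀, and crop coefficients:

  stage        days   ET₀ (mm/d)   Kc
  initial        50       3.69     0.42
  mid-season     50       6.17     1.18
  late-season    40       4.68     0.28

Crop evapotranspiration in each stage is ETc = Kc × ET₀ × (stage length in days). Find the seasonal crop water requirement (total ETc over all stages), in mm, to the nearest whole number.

initial: 0.42 × 3.69 × 50 = 77.49 mm
mid-season: 1.18 × 6.17 × 50 = 364.03 mm
late-season: 0.28 × 4.68 × 40 = 52.42 mm
Seasonal total = 493.94 mm

494 mm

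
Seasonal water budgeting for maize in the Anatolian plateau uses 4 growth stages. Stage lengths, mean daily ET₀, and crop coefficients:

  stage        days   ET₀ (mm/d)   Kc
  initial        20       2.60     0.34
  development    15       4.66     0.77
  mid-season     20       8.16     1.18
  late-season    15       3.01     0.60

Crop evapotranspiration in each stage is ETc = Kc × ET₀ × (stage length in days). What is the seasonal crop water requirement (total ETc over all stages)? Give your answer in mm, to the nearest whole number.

initial: 0.34 × 2.60 × 20 = 17.68 mm
development: 0.77 × 4.66 × 15 = 53.82 mm
mid-season: 1.18 × 8.16 × 20 = 192.58 mm
late-season: 0.60 × 3.01 × 15 = 27.09 mm
Seasonal total = 291.17 mm

291 mm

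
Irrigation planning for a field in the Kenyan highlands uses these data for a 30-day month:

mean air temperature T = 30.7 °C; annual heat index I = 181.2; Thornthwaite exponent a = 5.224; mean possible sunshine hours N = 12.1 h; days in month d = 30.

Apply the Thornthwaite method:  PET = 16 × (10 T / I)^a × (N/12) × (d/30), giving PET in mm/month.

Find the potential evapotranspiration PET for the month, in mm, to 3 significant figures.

10T/I = 10 × 30.7 / 181.2 = 1.6943
(10T/I)^a = 1.6943^5.224 = 15.7125
Uncorrected PET = 16 × 15.7125 = 251.400 mm
Correction = (N/12)(d/30) = (12.1/12)(30/30) = 1.0083
PET = 251.400 × 1.0083 = 253.487 mm/month

253 mm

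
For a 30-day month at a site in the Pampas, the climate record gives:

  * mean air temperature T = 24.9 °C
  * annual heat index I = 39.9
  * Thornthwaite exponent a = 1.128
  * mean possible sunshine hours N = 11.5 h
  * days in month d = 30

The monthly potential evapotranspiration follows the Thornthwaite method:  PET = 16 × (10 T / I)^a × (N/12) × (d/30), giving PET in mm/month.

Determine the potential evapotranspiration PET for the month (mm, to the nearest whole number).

121 mm

10T/I = 10 × 24.9 / 39.9 = 6.2406
(10T/I)^a = 6.2406^1.128 = 7.8889
Uncorrected PET = 16 × 7.8889 = 126.222 mm
Correction = (N/12)(d/30) = (11.5/12)(30/30) = 0.9583
PET = 126.222 × 0.9583 = 120.959 mm/month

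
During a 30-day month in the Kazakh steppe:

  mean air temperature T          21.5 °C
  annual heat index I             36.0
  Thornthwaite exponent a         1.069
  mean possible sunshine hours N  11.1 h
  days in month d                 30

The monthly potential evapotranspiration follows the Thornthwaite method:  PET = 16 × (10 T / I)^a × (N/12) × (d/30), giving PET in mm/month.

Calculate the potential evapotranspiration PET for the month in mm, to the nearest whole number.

100 mm

10T/I = 10 × 21.5 / 36.0 = 5.9722
(10T/I)^a = 5.9722^1.069 = 6.7560
Uncorrected PET = 16 × 6.7560 = 108.096 mm
Correction = (N/12)(d/30) = (11.1/12)(30/30) = 0.9250
PET = 108.096 × 0.9250 = 99.989 mm/month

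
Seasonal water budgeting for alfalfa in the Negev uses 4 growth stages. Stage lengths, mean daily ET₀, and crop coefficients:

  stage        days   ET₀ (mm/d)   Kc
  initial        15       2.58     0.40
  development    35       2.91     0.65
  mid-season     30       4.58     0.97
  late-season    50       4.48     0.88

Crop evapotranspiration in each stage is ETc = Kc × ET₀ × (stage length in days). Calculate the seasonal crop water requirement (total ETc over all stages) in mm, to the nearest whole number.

412 mm

initial: 0.40 × 2.58 × 15 = 15.48 mm
development: 0.65 × 2.91 × 35 = 66.20 mm
mid-season: 0.97 × 4.58 × 30 = 133.28 mm
late-season: 0.88 × 4.48 × 50 = 197.12 mm
Seasonal total = 412.08 mm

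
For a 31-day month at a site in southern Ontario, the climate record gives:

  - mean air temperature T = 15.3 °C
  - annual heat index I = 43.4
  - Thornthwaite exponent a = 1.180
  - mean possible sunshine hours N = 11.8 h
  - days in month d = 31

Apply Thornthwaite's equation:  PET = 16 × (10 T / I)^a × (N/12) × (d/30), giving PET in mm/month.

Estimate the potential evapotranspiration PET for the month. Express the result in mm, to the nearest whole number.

10T/I = 10 × 15.3 / 43.4 = 3.5253
(10T/I)^a = 3.5253^1.180 = 4.4227
Uncorrected PET = 16 × 4.4227 = 70.763 mm
Correction = (N/12)(d/30) = (11.8/12)(31/30) = 1.0161
PET = 70.763 × 1.0161 = 71.902 mm/month

72 mm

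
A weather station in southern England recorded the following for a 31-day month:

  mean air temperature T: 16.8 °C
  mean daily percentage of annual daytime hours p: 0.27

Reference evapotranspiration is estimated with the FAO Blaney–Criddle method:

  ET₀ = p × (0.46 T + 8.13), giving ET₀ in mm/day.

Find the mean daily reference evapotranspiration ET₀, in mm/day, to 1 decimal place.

4.3 mm/day

ET₀ = 0.27 × (0.46 × 16.8 + 8.13) = 0.27 × 15.858 = 4.2817 mm/d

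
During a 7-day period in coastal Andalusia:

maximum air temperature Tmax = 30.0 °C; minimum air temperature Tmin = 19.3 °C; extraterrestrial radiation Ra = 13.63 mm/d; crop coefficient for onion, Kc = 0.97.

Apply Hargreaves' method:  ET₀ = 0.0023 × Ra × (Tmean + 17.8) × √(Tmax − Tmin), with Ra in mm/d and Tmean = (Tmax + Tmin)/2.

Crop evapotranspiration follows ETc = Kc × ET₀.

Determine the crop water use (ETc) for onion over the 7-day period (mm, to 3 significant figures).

Tmean = (30.0 + 19.3)/2 = 24.65 °C
ET₀ = 0.0023 × 13.63 × (24.65 + 17.8) × √10.7 = 0.0023 × 13.63 × 42.45 × 3.2711 = 4.3531 mm/d
ETc = Kc × ET₀ = 0.97 × 4.3531 = 4.2225 mm/d
Over 7 days: 4.2225 × 7 = 29.558 mm

29.6 mm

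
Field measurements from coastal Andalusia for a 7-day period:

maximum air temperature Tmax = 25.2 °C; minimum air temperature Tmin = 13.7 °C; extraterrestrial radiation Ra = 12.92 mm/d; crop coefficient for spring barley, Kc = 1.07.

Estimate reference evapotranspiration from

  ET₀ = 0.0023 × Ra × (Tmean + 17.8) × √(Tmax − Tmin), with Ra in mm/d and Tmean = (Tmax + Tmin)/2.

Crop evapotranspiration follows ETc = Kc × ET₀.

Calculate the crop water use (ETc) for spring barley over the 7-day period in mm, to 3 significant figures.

Tmean = (25.2 + 13.7)/2 = 19.45 °C
ET₀ = 0.0023 × 12.92 × (19.45 + 17.8) × √11.5 = 0.0023 × 12.92 × 37.25 × 3.3912 = 3.7538 mm/d
ETc = Kc × ET₀ = 1.07 × 3.7538 = 4.0166 mm/d
Over 7 days: 4.0166 × 7 = 28.116 mm

28.1 mm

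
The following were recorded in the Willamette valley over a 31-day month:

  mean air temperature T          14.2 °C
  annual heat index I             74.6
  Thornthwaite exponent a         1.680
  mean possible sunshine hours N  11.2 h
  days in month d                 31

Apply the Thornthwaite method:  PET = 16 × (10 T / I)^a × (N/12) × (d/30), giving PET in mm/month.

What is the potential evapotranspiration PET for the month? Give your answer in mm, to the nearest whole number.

10T/I = 10 × 14.2 / 74.6 = 1.9035
(10T/I)^a = 1.9035^1.680 = 2.9488
Uncorrected PET = 16 × 2.9488 = 47.181 mm
Correction = (N/12)(d/30) = (11.2/12)(31/30) = 0.9644
PET = 47.181 × 0.9644 = 45.501 mm/month

46 mm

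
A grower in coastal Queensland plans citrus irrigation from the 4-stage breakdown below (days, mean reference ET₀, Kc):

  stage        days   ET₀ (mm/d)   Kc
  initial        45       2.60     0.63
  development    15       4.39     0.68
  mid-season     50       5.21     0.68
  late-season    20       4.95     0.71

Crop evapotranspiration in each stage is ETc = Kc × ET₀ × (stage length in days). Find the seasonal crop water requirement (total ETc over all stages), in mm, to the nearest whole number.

initial: 0.63 × 2.60 × 45 = 73.71 mm
development: 0.68 × 4.39 × 15 = 44.78 mm
mid-season: 0.68 × 5.21 × 50 = 177.14 mm
late-season: 0.71 × 4.95 × 20 = 70.29 mm
Seasonal total = 365.92 mm

366 mm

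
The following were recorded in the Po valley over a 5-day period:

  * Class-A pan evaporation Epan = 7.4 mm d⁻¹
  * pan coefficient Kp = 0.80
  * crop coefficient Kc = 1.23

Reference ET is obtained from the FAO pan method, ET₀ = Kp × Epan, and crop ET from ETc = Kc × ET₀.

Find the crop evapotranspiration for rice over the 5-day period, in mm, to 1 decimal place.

36.4 mm

ET₀ = 0.80 × 7.4 = 5.9200 mm/d
ETc = Kc × ET₀ = 1.23 × 5.9200 = 7.2816 mm/d
Over 5 days: 7.2816 × 5 = 36.408 mm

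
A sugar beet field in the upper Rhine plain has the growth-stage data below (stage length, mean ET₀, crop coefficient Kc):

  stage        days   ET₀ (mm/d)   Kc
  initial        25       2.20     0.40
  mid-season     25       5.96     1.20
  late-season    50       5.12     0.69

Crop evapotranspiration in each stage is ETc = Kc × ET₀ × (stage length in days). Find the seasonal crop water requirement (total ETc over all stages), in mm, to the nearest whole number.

initial: 0.40 × 2.20 × 25 = 22.00 mm
mid-season: 1.20 × 5.96 × 25 = 178.80 mm
late-season: 0.69 × 5.12 × 50 = 176.64 mm
Seasonal total = 377.44 mm

377 mm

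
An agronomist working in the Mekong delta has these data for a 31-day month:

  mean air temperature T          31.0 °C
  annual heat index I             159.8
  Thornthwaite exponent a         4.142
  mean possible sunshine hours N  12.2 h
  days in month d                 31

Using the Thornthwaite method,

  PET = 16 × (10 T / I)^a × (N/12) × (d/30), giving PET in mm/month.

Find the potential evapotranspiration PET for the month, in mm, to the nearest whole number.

262 mm

10T/I = 10 × 31.0 / 159.8 = 1.9399
(10T/I)^a = 1.9399^4.142 = 15.5590
Uncorrected PET = 16 × 15.5590 = 248.944 mm
Correction = (N/12)(d/30) = (12.2/12)(31/30) = 1.0506
PET = 248.944 × 1.0506 = 261.541 mm/month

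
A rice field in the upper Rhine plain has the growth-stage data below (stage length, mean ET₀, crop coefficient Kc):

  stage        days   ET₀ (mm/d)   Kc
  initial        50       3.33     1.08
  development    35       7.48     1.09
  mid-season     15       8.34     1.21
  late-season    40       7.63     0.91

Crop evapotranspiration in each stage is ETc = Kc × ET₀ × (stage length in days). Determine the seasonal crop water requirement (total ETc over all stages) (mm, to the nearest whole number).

894 mm

initial: 1.08 × 3.33 × 50 = 179.82 mm
development: 1.09 × 7.48 × 35 = 285.36 mm
mid-season: 1.21 × 8.34 × 15 = 151.37 mm
late-season: 0.91 × 7.63 × 40 = 277.73 mm
Seasonal total = 894.28 mm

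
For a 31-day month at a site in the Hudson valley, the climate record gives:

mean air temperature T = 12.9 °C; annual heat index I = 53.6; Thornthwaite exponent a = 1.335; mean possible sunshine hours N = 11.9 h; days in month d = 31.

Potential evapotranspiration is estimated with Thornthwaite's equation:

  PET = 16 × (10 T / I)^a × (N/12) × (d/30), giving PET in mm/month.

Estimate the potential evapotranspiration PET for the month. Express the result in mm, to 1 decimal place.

10T/I = 10 × 12.9 / 53.6 = 2.4067
(10T/I)^a = 2.4067^1.335 = 3.2300
Uncorrected PET = 16 × 3.2300 = 51.680 mm
Correction = (N/12)(d/30) = (11.9/12)(31/30) = 1.0247
PET = 51.680 × 1.0247 = 52.956 mm/month

53.0 mm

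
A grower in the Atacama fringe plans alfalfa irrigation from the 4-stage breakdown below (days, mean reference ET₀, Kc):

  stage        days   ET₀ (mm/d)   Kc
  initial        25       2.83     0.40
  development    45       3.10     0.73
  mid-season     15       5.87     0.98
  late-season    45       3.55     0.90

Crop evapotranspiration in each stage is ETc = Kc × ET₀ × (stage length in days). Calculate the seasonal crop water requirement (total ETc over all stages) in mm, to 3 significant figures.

initial: 0.40 × 2.83 × 25 = 28.30 mm
development: 0.73 × 3.10 × 45 = 101.84 mm
mid-season: 0.98 × 5.87 × 15 = 86.29 mm
late-season: 0.90 × 3.55 × 45 = 143.78 mm
Seasonal total = 360.21 mm

360 mm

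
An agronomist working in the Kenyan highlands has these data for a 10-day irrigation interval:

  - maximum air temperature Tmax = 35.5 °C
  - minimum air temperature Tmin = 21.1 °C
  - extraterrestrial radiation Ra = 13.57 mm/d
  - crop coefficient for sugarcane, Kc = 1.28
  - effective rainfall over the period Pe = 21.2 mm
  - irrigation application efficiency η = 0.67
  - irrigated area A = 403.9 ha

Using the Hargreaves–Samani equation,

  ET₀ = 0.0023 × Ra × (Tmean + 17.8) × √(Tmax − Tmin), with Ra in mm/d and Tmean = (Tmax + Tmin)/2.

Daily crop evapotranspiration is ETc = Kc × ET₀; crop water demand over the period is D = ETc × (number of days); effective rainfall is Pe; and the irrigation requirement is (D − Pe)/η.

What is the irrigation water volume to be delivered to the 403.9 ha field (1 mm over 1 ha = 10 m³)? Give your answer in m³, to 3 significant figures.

Tmean = (35.5 + 21.1)/2 = 28.30 °C
ET₀ = 0.0023 × 13.57 × (28.30 + 17.8) × √14.4 = 0.0023 × 13.57 × 46.10 × 3.7947 = 5.4599 mm/d
ETc = Kc × ET₀ = 1.28 × 5.4599 = 6.9887 mm/d
Crop demand D = ETc × 10 d = 6.9887 × 10 = 69.887 mm
D − Pe = 69.887 − 21.2 = 48.687 mm
Gross irrigation = 48.687 / 0.67 = 72.667 mm
Volume = 72.667 mm × 403.9 ha × 10 = 293502.0 m³

294000 m³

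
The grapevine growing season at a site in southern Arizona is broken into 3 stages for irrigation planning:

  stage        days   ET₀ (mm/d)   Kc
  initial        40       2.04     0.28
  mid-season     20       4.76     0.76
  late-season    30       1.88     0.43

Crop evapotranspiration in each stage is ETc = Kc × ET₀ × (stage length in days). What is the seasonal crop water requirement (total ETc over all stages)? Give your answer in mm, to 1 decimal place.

initial: 0.28 × 2.04 × 40 = 22.85 mm
mid-season: 0.76 × 4.76 × 20 = 72.35 mm
late-season: 0.43 × 1.88 × 30 = 24.25 mm
Seasonal total = 119.45 mm

119.5 mm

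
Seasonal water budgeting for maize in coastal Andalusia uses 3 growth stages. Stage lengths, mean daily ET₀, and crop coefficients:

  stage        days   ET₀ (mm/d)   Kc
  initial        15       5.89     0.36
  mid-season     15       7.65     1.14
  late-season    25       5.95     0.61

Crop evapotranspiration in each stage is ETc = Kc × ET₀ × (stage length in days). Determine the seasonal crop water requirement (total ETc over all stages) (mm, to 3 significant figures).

253 mm

initial: 0.36 × 5.89 × 15 = 31.81 mm
mid-season: 1.14 × 7.65 × 15 = 130.82 mm
late-season: 0.61 × 5.95 × 25 = 90.74 mm
Seasonal total = 253.37 mm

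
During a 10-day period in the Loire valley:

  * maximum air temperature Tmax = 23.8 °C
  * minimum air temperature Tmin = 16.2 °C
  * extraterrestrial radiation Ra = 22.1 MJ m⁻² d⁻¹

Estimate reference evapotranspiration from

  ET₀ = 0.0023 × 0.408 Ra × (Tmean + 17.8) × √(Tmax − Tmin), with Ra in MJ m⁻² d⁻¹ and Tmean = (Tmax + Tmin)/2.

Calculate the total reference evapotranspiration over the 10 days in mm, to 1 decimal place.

Tmean = (23.8 + 16.2)/2 = 20.00 °C
0.408 Ra = 0.408 × 22.1 = 9.0168 mm/d equivalent
ET₀ = 0.0023 × 9.0168 × (20.00 + 17.8) × √7.6 = 0.0023 × 9.0168 × 37.80 × 2.7568 = 2.1611 mm/d
Over 10 days: 2.1611 × 10 = 21.611 mm

21.6 mm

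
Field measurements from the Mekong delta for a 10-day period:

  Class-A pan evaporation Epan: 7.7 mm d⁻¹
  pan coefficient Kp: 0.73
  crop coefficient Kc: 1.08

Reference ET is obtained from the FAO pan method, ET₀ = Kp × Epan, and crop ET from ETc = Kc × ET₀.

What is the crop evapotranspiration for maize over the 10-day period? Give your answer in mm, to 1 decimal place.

60.7 mm

ET₀ = 0.73 × 7.7 = 5.6210 mm/d
ETc = Kc × ET₀ = 1.08 × 5.6210 = 6.0707 mm/d
Over 10 days: 6.0707 × 10 = 60.707 mm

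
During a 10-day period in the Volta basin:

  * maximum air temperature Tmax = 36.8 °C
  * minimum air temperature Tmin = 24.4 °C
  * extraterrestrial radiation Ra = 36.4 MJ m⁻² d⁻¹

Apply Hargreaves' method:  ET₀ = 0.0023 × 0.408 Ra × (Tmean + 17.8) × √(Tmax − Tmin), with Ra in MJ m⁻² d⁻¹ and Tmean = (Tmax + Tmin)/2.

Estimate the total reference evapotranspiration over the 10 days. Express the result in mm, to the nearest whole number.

Tmean = (36.8 + 24.4)/2 = 30.60 °C
0.408 Ra = 0.408 × 36.4 = 14.8512 mm/d equivalent
ET₀ = 0.0023 × 14.8512 × (30.60 + 17.8) × √12.4 = 0.0023 × 14.8512 × 48.40 × 3.5214 = 5.8217 mm/d
Over 10 days: 5.8217 × 10 = 58.217 mm

58 mm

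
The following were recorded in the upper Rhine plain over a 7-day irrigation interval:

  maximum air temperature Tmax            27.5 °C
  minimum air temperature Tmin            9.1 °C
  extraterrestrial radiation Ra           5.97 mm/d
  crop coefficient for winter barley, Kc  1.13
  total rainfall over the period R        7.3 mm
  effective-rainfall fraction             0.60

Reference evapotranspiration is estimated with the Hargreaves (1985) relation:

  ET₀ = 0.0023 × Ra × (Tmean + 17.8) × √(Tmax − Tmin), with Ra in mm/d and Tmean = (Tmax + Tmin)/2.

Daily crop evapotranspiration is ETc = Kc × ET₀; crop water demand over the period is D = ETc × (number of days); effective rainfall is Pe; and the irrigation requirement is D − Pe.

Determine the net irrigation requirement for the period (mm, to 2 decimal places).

Tmean = (27.5 + 9.1)/2 = 18.30 °C
ET₀ = 0.0023 × 5.97 × (18.30 + 17.8) × √18.4 = 0.0023 × 5.97 × 36.10 × 4.2895 = 2.1263 mm/d
ETc = Kc × ET₀ = 1.13 × 2.1263 = 2.4027 mm/d
Crop demand D = ETc × 7 d = 2.4027 × 7 = 16.819 mm
Pe = 0.60 × 7.3 = 4.380 mm
D − Pe = 16.819 − 4.380 = 12.439 mm

12.44 mm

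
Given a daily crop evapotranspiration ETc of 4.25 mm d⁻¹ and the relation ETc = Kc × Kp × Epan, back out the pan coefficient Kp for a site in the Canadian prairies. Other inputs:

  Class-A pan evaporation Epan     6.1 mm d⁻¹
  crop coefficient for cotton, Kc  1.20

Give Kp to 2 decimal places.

0.58

ETc = Kc × Kp × Epan  ⇒  Kp = ETc / (Kc × Epan)
Kp = 4.25 / (1.20 × 6.1) = 4.25 / 7.320 = 0.5806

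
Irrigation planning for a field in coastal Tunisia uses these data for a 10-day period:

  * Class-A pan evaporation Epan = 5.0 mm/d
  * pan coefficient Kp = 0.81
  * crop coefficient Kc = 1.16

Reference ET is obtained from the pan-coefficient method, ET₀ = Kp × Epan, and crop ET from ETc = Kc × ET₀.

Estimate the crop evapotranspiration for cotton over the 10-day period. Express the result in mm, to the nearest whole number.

ET₀ = 0.81 × 5.0 = 4.0500 mm/d
ETc = Kc × ET₀ = 1.16 × 4.0500 = 4.6980 mm/d
Over 10 days: 4.6980 × 10 = 46.980 mm

47 mm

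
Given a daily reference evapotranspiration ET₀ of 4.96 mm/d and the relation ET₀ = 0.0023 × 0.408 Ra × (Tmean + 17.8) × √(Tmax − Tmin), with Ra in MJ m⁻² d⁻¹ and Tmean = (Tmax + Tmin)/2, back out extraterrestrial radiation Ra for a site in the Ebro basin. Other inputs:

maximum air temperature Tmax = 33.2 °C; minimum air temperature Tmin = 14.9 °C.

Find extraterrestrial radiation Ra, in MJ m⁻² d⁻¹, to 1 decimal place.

Tmean = (33.2+14.9)/2 = 24.05 °C; ΔT = 18.3
Ra = ET₀ / [0.0023 × 0.408 × (Tmean+17.8) × √ΔT]
   = 4.96 / (0.0023 × 0.408 × 41.85 × 4.2778) = 29.524 MJ m⁻² d⁻¹

29.5 MJ m⁻² d⁻¹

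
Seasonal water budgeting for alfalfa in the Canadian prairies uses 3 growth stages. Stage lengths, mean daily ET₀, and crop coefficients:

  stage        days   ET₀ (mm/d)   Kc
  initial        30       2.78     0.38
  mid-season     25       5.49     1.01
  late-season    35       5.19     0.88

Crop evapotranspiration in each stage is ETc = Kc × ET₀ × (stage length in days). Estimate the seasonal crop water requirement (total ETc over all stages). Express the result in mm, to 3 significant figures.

initial: 0.38 × 2.78 × 30 = 31.69 mm
mid-season: 1.01 × 5.49 × 25 = 138.62 mm
late-season: 0.88 × 5.19 × 35 = 159.85 mm
Seasonal total = 330.16 mm

330 mm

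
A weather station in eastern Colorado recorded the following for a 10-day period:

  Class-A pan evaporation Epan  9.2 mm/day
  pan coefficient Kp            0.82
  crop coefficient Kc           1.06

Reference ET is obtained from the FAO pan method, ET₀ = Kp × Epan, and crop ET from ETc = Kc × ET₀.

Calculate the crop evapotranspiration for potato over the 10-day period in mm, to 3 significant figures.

ET₀ = 0.82 × 9.2 = 7.5440 mm/d
ETc = Kc × ET₀ = 1.06 × 7.5440 = 7.9966 mm/d
Over 10 days: 7.9966 × 10 = 79.966 mm

80.0 mm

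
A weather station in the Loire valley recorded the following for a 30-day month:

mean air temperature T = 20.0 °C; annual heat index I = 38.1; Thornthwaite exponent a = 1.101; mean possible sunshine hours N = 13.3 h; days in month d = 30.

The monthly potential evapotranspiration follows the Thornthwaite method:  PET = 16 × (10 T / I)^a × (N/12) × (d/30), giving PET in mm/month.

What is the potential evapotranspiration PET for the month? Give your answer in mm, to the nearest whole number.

10T/I = 10 × 20.0 / 38.1 = 5.2493
(10T/I)^a = 5.2493^1.101 = 6.2063
Uncorrected PET = 16 × 6.2063 = 99.301 mm
Correction = (N/12)(d/30) = (13.3/12)(30/30) = 1.1083
PET = 99.301 × 1.1083 = 110.055 mm/month

110 mm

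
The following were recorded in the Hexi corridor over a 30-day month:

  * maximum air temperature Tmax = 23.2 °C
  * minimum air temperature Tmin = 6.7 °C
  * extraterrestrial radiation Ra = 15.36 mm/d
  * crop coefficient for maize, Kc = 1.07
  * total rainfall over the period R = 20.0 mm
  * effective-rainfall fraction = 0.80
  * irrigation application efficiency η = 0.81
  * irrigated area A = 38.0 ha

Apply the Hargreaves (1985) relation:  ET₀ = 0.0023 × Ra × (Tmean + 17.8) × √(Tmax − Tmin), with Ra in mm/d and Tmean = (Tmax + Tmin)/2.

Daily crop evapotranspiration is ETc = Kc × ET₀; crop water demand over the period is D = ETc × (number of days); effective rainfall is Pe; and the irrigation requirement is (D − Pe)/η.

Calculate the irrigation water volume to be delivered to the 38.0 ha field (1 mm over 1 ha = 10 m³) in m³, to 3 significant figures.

63300 m³

Tmean = (23.2 + 6.7)/2 = 14.95 °C
ET₀ = 0.0023 × 15.36 × (14.95 + 17.8) × √16.5 = 0.0023 × 15.36 × 32.75 × 4.0620 = 4.6997 mm/d
ETc = Kc × ET₀ = 1.07 × 4.6997 = 5.0287 mm/d
Crop demand D = ETc × 30 d = 5.0287 × 30 = 150.861 mm
Pe = 0.80 × 20.0 = 16.000 mm
D − Pe = 150.861 − 16.000 = 134.861 mm
Gross irrigation = 134.861 / 0.81 = 166.495 mm
Volume = 166.495 mm × 38.0 ha × 10 = 63268.1 m³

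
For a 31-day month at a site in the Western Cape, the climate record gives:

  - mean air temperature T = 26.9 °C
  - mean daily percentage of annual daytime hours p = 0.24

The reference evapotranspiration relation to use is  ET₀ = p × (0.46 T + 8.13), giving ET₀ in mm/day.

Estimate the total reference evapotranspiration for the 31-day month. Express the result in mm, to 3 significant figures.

ET₀ = 0.24 × (0.46 × 26.9 + 8.13) = 0.24 × 20.504 = 4.9210 mm/d
Monthly total = 4.9210 × 31 = 152.551 mm

153 mm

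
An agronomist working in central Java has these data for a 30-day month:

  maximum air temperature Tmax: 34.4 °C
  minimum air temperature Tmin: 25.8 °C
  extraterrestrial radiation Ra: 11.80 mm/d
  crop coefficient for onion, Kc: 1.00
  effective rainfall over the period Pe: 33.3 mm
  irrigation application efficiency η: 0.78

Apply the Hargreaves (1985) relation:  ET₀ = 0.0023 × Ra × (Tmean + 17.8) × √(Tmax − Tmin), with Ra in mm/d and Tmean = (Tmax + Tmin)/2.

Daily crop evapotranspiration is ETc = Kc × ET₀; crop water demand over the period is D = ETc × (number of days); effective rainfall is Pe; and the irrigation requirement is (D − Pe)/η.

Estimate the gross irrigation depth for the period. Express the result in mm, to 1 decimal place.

103.9 mm

Tmean = (34.4 + 25.8)/2 = 30.10 °C
ET₀ = 0.0023 × 11.80 × (30.10 + 17.8) × √8.6 = 0.0023 × 11.80 × 47.90 × 2.9326 = 3.8124 mm/d
ETc = Kc × ET₀ = 1.00 × 3.8124 = 3.8124 mm/d
Crop demand D = ETc × 30 d = 3.8124 × 30 = 114.372 mm
D − Pe = 114.372 − 33.3 = 81.072 mm
Gross irrigation = 81.072 / 0.78 = 103.938 mm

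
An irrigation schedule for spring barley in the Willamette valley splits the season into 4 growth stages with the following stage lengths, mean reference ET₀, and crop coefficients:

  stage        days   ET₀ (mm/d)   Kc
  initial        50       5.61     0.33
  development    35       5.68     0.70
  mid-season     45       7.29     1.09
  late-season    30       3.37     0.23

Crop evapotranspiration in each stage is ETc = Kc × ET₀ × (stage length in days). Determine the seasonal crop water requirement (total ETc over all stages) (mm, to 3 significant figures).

613 mm

initial: 0.33 × 5.61 × 50 = 92.57 mm
development: 0.70 × 5.68 × 35 = 139.16 mm
mid-season: 1.09 × 7.29 × 45 = 357.57 mm
late-season: 0.23 × 3.37 × 30 = 23.25 mm
Seasonal total = 612.55 mm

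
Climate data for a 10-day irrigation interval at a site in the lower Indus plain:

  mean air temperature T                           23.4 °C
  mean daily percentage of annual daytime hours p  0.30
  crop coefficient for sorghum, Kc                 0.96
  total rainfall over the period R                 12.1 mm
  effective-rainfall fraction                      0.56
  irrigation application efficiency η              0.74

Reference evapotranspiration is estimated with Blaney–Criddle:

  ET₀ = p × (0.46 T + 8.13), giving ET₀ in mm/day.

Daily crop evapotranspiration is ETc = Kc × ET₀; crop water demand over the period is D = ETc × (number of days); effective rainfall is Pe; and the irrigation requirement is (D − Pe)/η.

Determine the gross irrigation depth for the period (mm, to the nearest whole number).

ET₀ = 0.30 × (0.46 × 23.4 + 8.13) = 0.30 × 18.894 = 5.6682 mm/d
ETc = Kc × ET₀ = 0.96 × 5.6682 = 5.4415 mm/d
Crop demand D = ETc × 10 d = 5.4415 × 10 = 54.415 mm
Pe = 0.56 × 12.1 = 6.776 mm
D − Pe = 54.415 − 6.776 = 47.639 mm
Gross irrigation = 47.639 / 0.74 = 64.377 mm

64 mm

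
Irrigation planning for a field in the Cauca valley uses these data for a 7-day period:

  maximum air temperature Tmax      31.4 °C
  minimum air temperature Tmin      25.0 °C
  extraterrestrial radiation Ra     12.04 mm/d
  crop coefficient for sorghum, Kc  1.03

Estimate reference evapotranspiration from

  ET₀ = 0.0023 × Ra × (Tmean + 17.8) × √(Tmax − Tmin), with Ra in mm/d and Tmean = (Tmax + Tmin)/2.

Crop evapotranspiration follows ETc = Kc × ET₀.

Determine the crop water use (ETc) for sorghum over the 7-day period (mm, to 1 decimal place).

Tmean = (31.4 + 25.0)/2 = 28.20 °C
ET₀ = 0.0023 × 12.04 × (28.20 + 17.8) × √6.4 = 0.0023 × 12.04 × 46.00 × 2.5298 = 3.2225 mm/d
ETc = Kc × ET₀ = 1.03 × 3.2225 = 3.3192 mm/d
Over 7 days: 3.3192 × 7 = 23.234 mm

23.2 mm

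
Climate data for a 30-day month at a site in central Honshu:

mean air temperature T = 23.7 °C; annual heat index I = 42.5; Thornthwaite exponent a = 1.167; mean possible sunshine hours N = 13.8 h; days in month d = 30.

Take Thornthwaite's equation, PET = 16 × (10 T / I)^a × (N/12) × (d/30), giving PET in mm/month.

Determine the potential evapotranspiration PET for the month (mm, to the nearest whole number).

137 mm

10T/I = 10 × 23.7 / 42.5 = 5.5765
(10T/I)^a = 5.5765^1.167 = 7.4303
Uncorrected PET = 16 × 7.4303 = 118.885 mm
Correction = (N/12)(d/30) = (13.8/12)(30/30) = 1.1500
PET = 118.885 × 1.1500 = 136.718 mm/month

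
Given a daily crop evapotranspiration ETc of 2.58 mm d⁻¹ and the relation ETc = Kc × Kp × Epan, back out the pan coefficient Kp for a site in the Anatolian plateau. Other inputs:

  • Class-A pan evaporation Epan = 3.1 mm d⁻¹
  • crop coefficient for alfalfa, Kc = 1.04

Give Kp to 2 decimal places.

0.80

ETc = Kc × Kp × Epan  ⇒  Kp = ETc / (Kc × Epan)
Kp = 2.58 / (1.04 × 3.1) = 2.58 / 3.224 = 0.8002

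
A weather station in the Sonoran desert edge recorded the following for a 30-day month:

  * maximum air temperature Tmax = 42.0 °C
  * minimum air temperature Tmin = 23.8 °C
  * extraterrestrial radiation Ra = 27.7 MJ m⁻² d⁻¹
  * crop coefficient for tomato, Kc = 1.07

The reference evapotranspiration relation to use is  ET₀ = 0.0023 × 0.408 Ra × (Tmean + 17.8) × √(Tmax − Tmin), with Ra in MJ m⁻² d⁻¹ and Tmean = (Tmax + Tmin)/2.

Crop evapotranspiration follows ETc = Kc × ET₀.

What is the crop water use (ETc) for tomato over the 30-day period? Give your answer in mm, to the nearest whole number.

Tmean = (42.0 + 23.8)/2 = 32.90 °C
0.408 Ra = 0.408 × 27.7 = 11.3016 mm/d equivalent
ET₀ = 0.0023 × 11.3016 × (32.90 + 17.8) × √18.2 = 0.0023 × 11.3016 × 50.70 × 4.2661 = 5.6222 mm/d
ETc = Kc × ET₀ = 1.07 × 5.6222 = 6.0158 mm/d
Over 30 days: 6.0158 × 30 = 180.474 mm

180 mm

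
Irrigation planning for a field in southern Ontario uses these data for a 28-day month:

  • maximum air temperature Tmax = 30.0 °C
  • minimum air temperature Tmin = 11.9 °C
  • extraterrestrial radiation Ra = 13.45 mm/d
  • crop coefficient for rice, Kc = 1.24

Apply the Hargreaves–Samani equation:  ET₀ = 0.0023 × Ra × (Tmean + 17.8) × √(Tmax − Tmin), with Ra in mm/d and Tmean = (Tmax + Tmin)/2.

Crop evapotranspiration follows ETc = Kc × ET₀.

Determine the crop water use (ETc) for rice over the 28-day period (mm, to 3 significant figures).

177 mm

Tmean = (30.0 + 11.9)/2 = 20.95 °C
ET₀ = 0.0023 × 13.45 × (20.95 + 17.8) × √18.1 = 0.0023 × 13.45 × 38.75 × 4.2544 = 5.0999 mm/d
ETc = Kc × ET₀ = 1.24 × 5.0999 = 6.3239 mm/d
Over 28 days: 6.3239 × 28 = 177.069 mm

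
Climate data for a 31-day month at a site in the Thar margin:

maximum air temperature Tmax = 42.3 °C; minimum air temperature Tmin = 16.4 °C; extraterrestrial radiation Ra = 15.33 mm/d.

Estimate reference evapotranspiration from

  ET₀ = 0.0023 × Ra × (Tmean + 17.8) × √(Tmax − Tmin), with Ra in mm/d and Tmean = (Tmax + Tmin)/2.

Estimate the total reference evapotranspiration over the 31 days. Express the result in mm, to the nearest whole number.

262 mm

Tmean = (42.3 + 16.4)/2 = 29.35 °C
ET₀ = 0.0023 × 15.33 × (29.35 + 17.8) × √25.9 = 0.0023 × 15.33 × 47.15 × 5.0892 = 8.4606 mm/d
Over 31 days: 8.4606 × 31 = 262.279 mm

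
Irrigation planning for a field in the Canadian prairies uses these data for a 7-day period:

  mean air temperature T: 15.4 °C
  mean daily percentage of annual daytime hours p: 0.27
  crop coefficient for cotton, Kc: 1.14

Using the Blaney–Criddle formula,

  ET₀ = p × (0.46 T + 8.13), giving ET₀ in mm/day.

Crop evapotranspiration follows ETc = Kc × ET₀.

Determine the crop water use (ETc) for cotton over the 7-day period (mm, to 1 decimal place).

ET₀ = 0.27 × (0.46 × 15.4 + 8.13) = 0.27 × 15.214 = 4.1078 mm/d
ETc = Kc × ET₀ = 1.14 × 4.1078 = 4.6829 mm/d
Over 7 days: 4.6829 × 7 = 32.780 mm

32.8 mm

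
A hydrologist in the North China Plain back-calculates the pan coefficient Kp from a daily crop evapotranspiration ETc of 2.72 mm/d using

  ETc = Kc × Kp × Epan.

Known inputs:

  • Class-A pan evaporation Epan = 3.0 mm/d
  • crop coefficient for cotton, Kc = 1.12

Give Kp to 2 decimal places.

0.81

ETc = Kc × Kp × Epan  ⇒  Kp = ETc / (Kc × Epan)
Kp = 2.72 / (1.12 × 3.0) = 2.72 / 3.360 = 0.8095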